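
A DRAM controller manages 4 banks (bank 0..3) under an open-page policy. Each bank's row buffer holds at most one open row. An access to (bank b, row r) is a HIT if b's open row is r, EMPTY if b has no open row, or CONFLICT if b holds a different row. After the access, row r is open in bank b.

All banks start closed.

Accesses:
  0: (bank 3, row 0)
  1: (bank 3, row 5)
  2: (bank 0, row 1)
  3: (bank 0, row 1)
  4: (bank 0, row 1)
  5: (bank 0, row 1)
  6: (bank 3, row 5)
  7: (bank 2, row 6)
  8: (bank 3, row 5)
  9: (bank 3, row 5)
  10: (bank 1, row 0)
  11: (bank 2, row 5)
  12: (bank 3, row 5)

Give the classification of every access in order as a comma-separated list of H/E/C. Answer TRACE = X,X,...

TRACE = E,C,E,H,H,H,H,E,H,H,E,C,H

0: bank 3 row 0 — prev None → EMPTY
1: bank 3 row 5 — prev 0 → CONFLICT
2: bank 0 row 1 — prev None → EMPTY
3: bank 0 row 1 — prev 1 → HIT
4: bank 0 row 1 — prev 1 → HIT
5: bank 0 row 1 — prev 1 → HIT
6: bank 3 row 5 — prev 5 → HIT
7: bank 2 row 6 — prev None → EMPTY
8: bank 3 row 5 — prev 5 → HIT
9: bank 3 row 5 — prev 5 → HIT
10: bank 1 row 0 — prev None → EMPTY
11: bank 2 row 5 — prev 6 → CONFLICT
12: bank 3 row 5 — prev 5 → HIT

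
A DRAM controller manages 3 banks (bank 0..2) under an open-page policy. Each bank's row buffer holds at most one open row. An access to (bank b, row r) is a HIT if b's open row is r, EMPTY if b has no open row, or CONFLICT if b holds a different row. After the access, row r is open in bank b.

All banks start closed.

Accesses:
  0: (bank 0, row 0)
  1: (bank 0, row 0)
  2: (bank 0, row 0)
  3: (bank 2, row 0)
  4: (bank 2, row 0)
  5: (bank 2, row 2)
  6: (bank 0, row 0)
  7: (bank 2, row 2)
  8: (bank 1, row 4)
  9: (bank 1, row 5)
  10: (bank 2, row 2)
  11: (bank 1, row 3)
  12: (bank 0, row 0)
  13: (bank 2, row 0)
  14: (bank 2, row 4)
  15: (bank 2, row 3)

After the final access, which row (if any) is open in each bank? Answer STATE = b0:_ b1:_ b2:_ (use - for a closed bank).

STATE = b0:0 b1:3 b2:3

#0 (0,0) E
#1 (0,0) H  (was 0)
#2 (0,0) H  (was 0)
#3 (2,0) E
#4 (2,0) H  (was 0)
#5 (2,2) C  (was 0)
#6 (0,0) H  (was 0)
#7 (2,2) H  (was 2)
#8 (1,4) E
#9 (1,5) C  (was 4)
#10 (2,2) H  (was 2)
#11 (1,3) C  (was 5)
#12 (0,0) H  (was 0)
#13 (2,0) C  (was 2)
#14 (2,4) C  (was 0)
#15 (2,3) C  (was 4)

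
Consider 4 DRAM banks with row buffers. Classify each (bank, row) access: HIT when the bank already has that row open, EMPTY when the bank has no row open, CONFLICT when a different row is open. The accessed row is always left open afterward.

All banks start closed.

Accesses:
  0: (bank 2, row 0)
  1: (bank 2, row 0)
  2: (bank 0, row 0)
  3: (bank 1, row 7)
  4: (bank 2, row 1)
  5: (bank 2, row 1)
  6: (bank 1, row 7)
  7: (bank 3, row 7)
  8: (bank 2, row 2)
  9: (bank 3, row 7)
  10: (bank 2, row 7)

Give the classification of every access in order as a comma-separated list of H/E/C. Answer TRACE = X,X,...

TRACE = E,H,E,E,C,H,H,E,C,H,C

step 0: bank2 None->0 [EMPTY]
step 1: bank2 0->0 [HIT]
step 2: bank0 None->0 [EMPTY]
step 3: bank1 None->7 [EMPTY]
step 4: bank2 0->1 [CONFLICT]
step 5: bank2 1->1 [HIT]
step 6: bank1 7->7 [HIT]
step 7: bank3 None->7 [EMPTY]
step 8: bank2 1->2 [CONFLICT]
step 9: bank3 7->7 [HIT]
step 10: bank2 2->7 [CONFLICT]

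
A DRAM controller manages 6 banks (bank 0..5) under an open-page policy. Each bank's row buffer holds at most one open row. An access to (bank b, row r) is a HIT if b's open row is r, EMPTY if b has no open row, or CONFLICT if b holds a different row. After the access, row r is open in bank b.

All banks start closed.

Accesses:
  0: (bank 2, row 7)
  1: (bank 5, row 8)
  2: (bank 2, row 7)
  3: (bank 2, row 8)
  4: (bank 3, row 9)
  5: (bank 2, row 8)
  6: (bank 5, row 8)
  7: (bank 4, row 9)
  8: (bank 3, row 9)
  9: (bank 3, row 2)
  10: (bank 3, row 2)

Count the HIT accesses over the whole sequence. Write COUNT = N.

COUNT = 5

0: bank 2 row 7 — prev None → EMPTY
1: bank 5 row 8 — prev None → EMPTY
2: bank 2 row 7 — prev 7 → HIT
3: bank 2 row 8 — prev 7 → CONFLICT
4: bank 3 row 9 — prev None → EMPTY
5: bank 2 row 8 — prev 8 → HIT
6: bank 5 row 8 — prev 8 → HIT
7: bank 4 row 9 — prev None → EMPTY
8: bank 3 row 9 — prev 9 → HIT
9: bank 3 row 2 — prev 9 → CONFLICT
10: bank 3 row 2 — prev 2 → HIT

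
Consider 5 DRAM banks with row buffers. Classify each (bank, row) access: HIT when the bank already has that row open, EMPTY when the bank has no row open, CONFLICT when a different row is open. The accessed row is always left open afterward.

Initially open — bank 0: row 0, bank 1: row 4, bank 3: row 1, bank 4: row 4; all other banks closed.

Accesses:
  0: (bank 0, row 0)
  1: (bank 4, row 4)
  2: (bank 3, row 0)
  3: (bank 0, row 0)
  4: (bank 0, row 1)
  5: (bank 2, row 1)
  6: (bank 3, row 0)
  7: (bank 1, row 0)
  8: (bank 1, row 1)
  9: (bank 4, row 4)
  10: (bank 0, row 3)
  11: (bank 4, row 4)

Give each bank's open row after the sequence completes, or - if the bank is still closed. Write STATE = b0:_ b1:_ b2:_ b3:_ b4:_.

STATE = b0:3 b1:1 b2:1 b3:0 b4:4

  [0] b0 r0: had r0 ⇒ H
  [1] b4 r4: had r4 ⇒ H
  [2] b3 r0: had r1 ⇒ C
  [3] b0 r0: had r0 ⇒ H
  [4] b0 r1: had r0 ⇒ C
  [5] b2 r1: no row ⇒ E
  [6] b3 r0: had r0 ⇒ H
  [7] b1 r0: had r4 ⇒ C
  [8] b1 r1: had r0 ⇒ C
  [9] b4 r4: had r4 ⇒ H
  [10] b0 r3: had r1 ⇒ C
  [11] b4 r4: had r4 ⇒ H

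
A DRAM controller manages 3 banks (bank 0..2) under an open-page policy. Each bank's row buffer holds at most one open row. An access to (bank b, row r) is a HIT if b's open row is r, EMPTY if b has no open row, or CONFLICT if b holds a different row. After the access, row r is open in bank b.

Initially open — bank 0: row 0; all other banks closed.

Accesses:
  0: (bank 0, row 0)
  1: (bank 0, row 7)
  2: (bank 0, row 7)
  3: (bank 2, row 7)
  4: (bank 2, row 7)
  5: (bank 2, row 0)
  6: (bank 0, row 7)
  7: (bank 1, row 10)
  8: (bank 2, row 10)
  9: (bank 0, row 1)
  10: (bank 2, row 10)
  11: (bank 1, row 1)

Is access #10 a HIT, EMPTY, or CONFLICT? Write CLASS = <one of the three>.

CLASS = HIT

#0 (0,0) H  (was 0)
#1 (0,7) C  (was 0)
#2 (0,7) H  (was 7)
#3 (2,7) E
#4 (2,7) H  (was 7)
#5 (2,0) C  (was 7)
#6 (0,7) H  (was 7)
#7 (1,10) E
#8 (2,10) C  (was 0)
#9 (0,1) C  (was 7)
#10 (2,10) H  (was 10)
#11 (1,1) C  (was 10)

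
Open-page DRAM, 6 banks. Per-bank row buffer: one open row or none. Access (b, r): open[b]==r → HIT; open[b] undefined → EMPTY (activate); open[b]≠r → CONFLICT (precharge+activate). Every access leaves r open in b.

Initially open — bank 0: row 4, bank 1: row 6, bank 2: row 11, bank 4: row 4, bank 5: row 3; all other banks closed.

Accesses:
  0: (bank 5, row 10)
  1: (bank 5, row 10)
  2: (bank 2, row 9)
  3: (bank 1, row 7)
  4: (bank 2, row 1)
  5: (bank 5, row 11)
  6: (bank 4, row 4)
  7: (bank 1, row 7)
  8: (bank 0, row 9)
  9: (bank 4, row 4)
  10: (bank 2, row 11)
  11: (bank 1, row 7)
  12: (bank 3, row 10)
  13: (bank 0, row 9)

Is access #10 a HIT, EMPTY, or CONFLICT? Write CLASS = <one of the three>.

step 0: bank5 3->10 [CONFLICT]
step 1: bank5 10->10 [HIT]
step 2: bank2 11->9 [CONFLICT]
step 3: bank1 6->7 [CONFLICT]
step 4: bank2 9->1 [CONFLICT]
step 5: bank5 10->11 [CONFLICT]
step 6: bank4 4->4 [HIT]
step 7: bank1 7->7 [HIT]
step 8: bank0 4->9 [CONFLICT]
step 9: bank4 4->4 [HIT]
step 10: bank2 1->11 [CONFLICT]
step 11: bank1 7->7 [HIT]
step 12: bank3 None->10 [EMPTY]
step 13: bank0 9->9 [HIT]

CLASS = CONFLICT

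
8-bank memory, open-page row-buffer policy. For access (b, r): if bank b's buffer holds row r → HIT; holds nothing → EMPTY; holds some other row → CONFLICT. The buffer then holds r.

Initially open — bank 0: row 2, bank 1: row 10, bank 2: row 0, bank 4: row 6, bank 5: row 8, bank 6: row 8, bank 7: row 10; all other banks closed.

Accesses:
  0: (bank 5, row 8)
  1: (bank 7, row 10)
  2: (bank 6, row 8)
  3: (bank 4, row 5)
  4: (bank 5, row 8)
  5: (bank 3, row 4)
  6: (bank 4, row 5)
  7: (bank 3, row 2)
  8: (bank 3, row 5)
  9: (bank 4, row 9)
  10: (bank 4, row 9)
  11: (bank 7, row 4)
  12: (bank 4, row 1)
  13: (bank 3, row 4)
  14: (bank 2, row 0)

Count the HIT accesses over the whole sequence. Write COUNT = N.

COUNT = 7

#0 (5,8) H  (was 8)
#1 (7,10) H  (was 10)
#2 (6,8) H  (was 8)
#3 (4,5) C  (was 6)
#4 (5,8) H  (was 8)
#5 (3,4) E
#6 (4,5) H  (was 5)
#7 (3,2) C  (was 4)
#8 (3,5) C  (was 2)
#9 (4,9) C  (was 5)
#10 (4,9) H  (was 9)
#11 (7,4) C  (was 10)
#12 (4,1) C  (was 9)
#13 (3,4) C  (was 5)
#14 (2,0) H  (was 0)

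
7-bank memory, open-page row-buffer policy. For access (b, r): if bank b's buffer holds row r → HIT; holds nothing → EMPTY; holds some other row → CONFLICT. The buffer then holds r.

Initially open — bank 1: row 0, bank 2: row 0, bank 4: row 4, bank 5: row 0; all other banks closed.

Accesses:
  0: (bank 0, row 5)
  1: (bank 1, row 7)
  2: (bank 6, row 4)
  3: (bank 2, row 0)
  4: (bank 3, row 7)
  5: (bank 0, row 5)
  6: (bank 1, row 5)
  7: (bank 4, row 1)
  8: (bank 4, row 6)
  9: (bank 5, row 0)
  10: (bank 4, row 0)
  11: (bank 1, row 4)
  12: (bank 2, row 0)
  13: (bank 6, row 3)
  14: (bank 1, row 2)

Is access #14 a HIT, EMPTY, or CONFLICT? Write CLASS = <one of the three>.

0: bank 0 row 5 — prev None → EMPTY
1: bank 1 row 7 — prev 0 → CONFLICT
2: bank 6 row 4 — prev None → EMPTY
3: bank 2 row 0 — prev 0 → HIT
4: bank 3 row 7 — prev None → EMPTY
5: bank 0 row 5 — prev 5 → HIT
6: bank 1 row 5 — prev 7 → CONFLICT
7: bank 4 row 1 — prev 4 → CONFLICT
8: bank 4 row 6 — prev 1 → CONFLICT
9: bank 5 row 0 — prev 0 → HIT
10: bank 4 row 0 — prev 6 → CONFLICT
11: bank 1 row 4 — prev 5 → CONFLICT
12: bank 2 row 0 — prev 0 → HIT
13: bank 6 row 3 — prev 4 → CONFLICT
14: bank 1 row 2 — prev 4 → CONFLICT

CLASS = CONFLICT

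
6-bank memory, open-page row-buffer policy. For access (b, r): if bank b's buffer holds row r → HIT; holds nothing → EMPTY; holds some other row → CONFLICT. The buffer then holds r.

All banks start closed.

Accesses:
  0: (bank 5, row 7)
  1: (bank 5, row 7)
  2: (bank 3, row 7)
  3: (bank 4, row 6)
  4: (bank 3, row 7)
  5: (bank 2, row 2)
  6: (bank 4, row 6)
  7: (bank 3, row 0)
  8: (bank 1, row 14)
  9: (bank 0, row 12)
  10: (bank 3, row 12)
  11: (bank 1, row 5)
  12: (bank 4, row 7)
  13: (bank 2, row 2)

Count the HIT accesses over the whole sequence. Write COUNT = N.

COUNT = 4

0: bank 5 row 7 — prev None → EMPTY
1: bank 5 row 7 — prev 7 → HIT
2: bank 3 row 7 — prev None → EMPTY
3: bank 4 row 6 — prev None → EMPTY
4: bank 3 row 7 — prev 7 → HIT
5: bank 2 row 2 — prev None → EMPTY
6: bank 4 row 6 — prev 6 → HIT
7: bank 3 row 0 — prev 7 → CONFLICT
8: bank 1 row 14 — prev None → EMPTY
9: bank 0 row 12 — prev None → EMPTY
10: bank 3 row 12 — prev 0 → CONFLICT
11: bank 1 row 5 — prev 14 → CONFLICT
12: bank 4 row 7 — prev 6 → CONFLICT
13: bank 2 row 2 — prev 2 → HIT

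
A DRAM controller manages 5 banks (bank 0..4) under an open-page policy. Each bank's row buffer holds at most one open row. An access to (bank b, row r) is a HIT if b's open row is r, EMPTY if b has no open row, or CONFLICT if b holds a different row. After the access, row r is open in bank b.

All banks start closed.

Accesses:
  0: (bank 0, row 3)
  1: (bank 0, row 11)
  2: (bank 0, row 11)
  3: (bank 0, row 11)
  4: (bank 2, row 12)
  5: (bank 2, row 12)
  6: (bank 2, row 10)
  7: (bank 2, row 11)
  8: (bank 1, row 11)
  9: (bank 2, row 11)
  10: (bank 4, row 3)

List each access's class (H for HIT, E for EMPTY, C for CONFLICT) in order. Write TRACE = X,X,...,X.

TRACE = E,C,H,H,E,H,C,C,E,H,E

#0 (0,3) E
#1 (0,11) C  (was 3)
#2 (0,11) H  (was 11)
#3 (0,11) H  (was 11)
#4 (2,12) E
#5 (2,12) H  (was 12)
#6 (2,10) C  (was 12)
#7 (2,11) C  (was 10)
#8 (1,11) E
#9 (2,11) H  (was 11)
#10 (4,3) E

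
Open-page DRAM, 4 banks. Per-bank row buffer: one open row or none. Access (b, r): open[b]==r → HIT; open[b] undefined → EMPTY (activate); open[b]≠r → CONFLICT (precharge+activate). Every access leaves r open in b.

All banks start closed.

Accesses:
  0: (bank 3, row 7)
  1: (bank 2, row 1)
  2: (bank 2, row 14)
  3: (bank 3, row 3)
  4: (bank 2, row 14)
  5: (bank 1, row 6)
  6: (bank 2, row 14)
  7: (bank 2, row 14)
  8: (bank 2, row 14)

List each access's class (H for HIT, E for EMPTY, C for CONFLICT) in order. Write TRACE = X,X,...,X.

0: bank 3 row 7 — prev None → EMPTY
1: bank 2 row 1 — prev None → EMPTY
2: bank 2 row 14 — prev 1 → CONFLICT
3: bank 3 row 3 — prev 7 → CONFLICT
4: bank 2 row 14 — prev 14 → HIT
5: bank 1 row 6 — prev None → EMPTY
6: bank 2 row 14 — prev 14 → HIT
7: bank 2 row 14 — prev 14 → HIT
8: bank 2 row 14 — prev 14 → HIT

TRACE = E,E,C,C,H,E,H,H,H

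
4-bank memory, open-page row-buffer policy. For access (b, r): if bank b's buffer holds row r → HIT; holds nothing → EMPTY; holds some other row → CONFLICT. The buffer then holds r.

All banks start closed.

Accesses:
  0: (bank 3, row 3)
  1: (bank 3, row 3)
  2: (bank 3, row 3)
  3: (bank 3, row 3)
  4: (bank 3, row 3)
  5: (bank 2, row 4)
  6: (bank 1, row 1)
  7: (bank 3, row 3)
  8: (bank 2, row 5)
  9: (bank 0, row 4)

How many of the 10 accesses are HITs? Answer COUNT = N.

0: bank 3 row 3 — prev None → EMPTY
1: bank 3 row 3 — prev 3 → HIT
2: bank 3 row 3 — prev 3 → HIT
3: bank 3 row 3 — prev 3 → HIT
4: bank 3 row 3 — prev 3 → HIT
5: bank 2 row 4 — prev None → EMPTY
6: bank 1 row 1 — prev None → EMPTY
7: bank 3 row 3 — prev 3 → HIT
8: bank 2 row 5 — prev 4 → CONFLICT
9: bank 0 row 4 — prev None → EMPTY

COUNT = 5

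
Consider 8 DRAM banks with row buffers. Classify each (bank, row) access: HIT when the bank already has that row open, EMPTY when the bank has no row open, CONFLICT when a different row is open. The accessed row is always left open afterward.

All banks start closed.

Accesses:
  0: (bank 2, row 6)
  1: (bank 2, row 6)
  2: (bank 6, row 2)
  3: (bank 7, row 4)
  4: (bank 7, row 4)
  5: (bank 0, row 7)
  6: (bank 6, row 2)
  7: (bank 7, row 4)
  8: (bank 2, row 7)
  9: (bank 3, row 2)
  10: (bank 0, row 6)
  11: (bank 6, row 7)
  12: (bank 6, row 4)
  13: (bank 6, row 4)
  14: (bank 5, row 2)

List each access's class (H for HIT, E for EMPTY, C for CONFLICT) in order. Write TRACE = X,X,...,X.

TRACE = E,H,E,E,H,E,H,H,C,E,C,C,C,H,E

step 0: bank2 None->6 [EMPTY]
step 1: bank2 6->6 [HIT]
step 2: bank6 None->2 [EMPTY]
step 3: bank7 None->4 [EMPTY]
step 4: bank7 4->4 [HIT]
step 5: bank0 None->7 [EMPTY]
step 6: bank6 2->2 [HIT]
step 7: bank7 4->4 [HIT]
step 8: bank2 6->7 [CONFLICT]
step 9: bank3 None->2 [EMPTY]
step 10: bank0 7->6 [CONFLICT]
step 11: bank6 2->7 [CONFLICT]
step 12: bank6 7->4 [CONFLICT]
step 13: bank6 4->4 [HIT]
step 14: bank5 None->2 [EMPTY]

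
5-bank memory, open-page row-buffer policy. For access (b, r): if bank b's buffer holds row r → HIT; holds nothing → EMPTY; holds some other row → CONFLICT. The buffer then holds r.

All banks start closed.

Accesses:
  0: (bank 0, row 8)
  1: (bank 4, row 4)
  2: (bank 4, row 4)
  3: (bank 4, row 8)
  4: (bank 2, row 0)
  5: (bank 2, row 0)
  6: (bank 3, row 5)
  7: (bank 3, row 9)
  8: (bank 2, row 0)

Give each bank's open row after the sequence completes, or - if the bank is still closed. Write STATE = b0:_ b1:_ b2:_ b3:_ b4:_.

0: bank 0 row 8 — prev None → EMPTY
1: bank 4 row 4 — prev None → EMPTY
2: bank 4 row 4 — prev 4 → HIT
3: bank 4 row 8 — prev 4 → CONFLICT
4: bank 2 row 0 — prev None → EMPTY
5: bank 2 row 0 — prev 0 → HIT
6: bank 3 row 5 — prev None → EMPTY
7: bank 3 row 9 — prev 5 → CONFLICT
8: bank 2 row 0 — prev 0 → HIT

STATE = b0:8 b1:- b2:0 b3:9 b4:8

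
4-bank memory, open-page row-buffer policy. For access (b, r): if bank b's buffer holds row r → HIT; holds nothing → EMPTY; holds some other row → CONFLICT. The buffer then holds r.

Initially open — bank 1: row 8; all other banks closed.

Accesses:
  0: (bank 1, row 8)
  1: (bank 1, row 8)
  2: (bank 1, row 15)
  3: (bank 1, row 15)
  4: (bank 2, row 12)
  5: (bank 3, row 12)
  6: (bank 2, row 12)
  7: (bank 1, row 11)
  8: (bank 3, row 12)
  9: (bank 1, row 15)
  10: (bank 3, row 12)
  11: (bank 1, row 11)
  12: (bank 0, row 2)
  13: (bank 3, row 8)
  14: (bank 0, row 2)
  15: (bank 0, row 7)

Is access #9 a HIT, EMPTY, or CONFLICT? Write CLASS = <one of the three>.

  [0] b1 r8: had r8 ⇒ H
  [1] b1 r8: had r8 ⇒ H
  [2] b1 r15: had r8 ⇒ C
  [3] b1 r15: had r15 ⇒ H
  [4] b2 r12: no row ⇒ E
  [5] b3 r12: no row ⇒ E
  [6] b2 r12: had r12 ⇒ H
  [7] b1 r11: had r15 ⇒ C
  [8] b3 r12: had r12 ⇒ H
  [9] b1 r15: had r11 ⇒ C
  [10] b3 r12: had r12 ⇒ H
  [11] b1 r11: had r15 ⇒ C
  [12] b0 r2: no row ⇒ E
  [13] b3 r8: had r12 ⇒ C
  [14] b0 r2: had r2 ⇒ H
  [15] b0 r7: had r2 ⇒ C

CLASS = CONFLICT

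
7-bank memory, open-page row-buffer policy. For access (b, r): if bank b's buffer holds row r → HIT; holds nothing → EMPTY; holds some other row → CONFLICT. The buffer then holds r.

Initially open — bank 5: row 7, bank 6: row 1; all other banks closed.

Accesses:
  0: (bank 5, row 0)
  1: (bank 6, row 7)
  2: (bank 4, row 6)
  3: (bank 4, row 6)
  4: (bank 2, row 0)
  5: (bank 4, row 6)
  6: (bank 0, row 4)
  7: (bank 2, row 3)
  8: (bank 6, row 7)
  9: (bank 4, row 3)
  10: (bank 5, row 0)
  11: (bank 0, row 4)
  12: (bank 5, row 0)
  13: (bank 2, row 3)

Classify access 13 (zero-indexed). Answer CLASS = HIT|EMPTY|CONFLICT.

#0 (5,0) C  (was 7)
#1 (6,7) C  (was 1)
#2 (4,6) E
#3 (4,6) H  (was 6)
#4 (2,0) E
#5 (4,6) H  (was 6)
#6 (0,4) E
#7 (2,3) C  (was 0)
#8 (6,7) H  (was 7)
#9 (4,3) C  (was 6)
#10 (5,0) H  (was 0)
#11 (0,4) H  (was 4)
#12 (5,0) H  (was 0)
#13 (2,3) H  (was 3)

CLASS = HIT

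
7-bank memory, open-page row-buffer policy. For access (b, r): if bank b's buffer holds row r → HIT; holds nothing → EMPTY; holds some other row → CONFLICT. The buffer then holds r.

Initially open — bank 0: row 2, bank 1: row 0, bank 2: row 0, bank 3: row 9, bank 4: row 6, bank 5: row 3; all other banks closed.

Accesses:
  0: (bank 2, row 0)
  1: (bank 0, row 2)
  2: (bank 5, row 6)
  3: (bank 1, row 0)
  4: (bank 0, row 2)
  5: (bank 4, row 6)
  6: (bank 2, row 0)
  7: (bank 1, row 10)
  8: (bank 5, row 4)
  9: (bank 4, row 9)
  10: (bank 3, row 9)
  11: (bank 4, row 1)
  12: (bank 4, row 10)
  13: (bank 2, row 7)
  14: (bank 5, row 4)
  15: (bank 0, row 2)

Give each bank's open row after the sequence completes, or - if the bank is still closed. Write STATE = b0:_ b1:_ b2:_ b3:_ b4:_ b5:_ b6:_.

STATE = b0:2 b1:10 b2:7 b3:9 b4:10 b5:4 b6:-

step 0: bank2 0->0 [HIT]
step 1: bank0 2->2 [HIT]
step 2: bank5 3->6 [CONFLICT]
step 3: bank1 0->0 [HIT]
step 4: bank0 2->2 [HIT]
step 5: bank4 6->6 [HIT]
step 6: bank2 0->0 [HIT]
step 7: bank1 0->10 [CONFLICT]
step 8: bank5 6->4 [CONFLICT]
step 9: bank4 6->9 [CONFLICT]
step 10: bank3 9->9 [HIT]
step 11: bank4 9->1 [CONFLICT]
step 12: bank4 1->10 [CONFLICT]
step 13: bank2 0->7 [CONFLICT]
step 14: bank5 4->4 [HIT]
step 15: bank0 2->2 [HIT]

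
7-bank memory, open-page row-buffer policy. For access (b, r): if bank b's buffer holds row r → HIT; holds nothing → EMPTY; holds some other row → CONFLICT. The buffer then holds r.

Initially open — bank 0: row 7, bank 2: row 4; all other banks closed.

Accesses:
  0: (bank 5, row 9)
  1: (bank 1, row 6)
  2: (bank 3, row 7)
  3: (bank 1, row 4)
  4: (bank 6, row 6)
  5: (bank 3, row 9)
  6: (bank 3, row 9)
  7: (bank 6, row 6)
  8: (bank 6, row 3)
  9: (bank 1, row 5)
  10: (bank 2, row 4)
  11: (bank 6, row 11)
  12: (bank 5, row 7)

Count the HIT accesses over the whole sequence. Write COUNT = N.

step 0: bank5 None->9 [EMPTY]
step 1: bank1 None->6 [EMPTY]
step 2: bank3 None->7 [EMPTY]
step 3: bank1 6->4 [CONFLICT]
step 4: bank6 None->6 [EMPTY]
step 5: bank3 7->9 [CONFLICT]
step 6: bank3 9->9 [HIT]
step 7: bank6 6->6 [HIT]
step 8: bank6 6->3 [CONFLICT]
step 9: bank1 4->5 [CONFLICT]
step 10: bank2 4->4 [HIT]
step 11: bank6 3->11 [CONFLICT]
step 12: bank5 9->7 [CONFLICT]

COUNT = 3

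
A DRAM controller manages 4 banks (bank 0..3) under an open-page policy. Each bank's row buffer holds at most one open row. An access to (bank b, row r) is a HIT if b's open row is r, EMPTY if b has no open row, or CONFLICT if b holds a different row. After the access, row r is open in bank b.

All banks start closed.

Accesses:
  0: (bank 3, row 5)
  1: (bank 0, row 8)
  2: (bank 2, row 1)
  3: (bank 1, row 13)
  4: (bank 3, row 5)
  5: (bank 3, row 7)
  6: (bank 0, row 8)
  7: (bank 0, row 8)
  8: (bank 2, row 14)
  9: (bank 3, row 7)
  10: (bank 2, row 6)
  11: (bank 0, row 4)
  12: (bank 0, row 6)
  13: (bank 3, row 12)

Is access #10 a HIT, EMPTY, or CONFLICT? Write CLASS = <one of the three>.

step 0: bank3 None->5 [EMPTY]
step 1: bank0 None->8 [EMPTY]
step 2: bank2 None->1 [EMPTY]
step 3: bank1 None->13 [EMPTY]
step 4: bank3 5->5 [HIT]
step 5: bank3 5->7 [CONFLICT]
step 6: bank0 8->8 [HIT]
step 7: bank0 8->8 [HIT]
step 8: bank2 1->14 [CONFLICT]
step 9: bank3 7->7 [HIT]
step 10: bank2 14->6 [CONFLICT]
step 11: bank0 8->4 [CONFLICT]
step 12: bank0 4->6 [CONFLICT]
step 13: bank3 7->12 [CONFLICT]

CLASS = CONFLICT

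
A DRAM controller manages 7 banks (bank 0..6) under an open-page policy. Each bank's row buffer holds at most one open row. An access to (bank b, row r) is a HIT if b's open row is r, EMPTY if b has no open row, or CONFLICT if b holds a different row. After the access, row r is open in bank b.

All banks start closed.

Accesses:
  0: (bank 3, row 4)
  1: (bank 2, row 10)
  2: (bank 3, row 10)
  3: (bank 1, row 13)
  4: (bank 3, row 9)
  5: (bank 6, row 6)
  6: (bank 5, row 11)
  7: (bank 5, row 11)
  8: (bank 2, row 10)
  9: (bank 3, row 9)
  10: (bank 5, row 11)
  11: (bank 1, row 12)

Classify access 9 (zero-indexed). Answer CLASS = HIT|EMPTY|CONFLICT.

CLASS = HIT

  [0] b3 r4: no row ⇒ E
  [1] b2 r10: no row ⇒ E
  [2] b3 r10: had r4 ⇒ C
  [3] b1 r13: no row ⇒ E
  [4] b3 r9: had r10 ⇒ C
  [5] b6 r6: no row ⇒ E
  [6] b5 r11: no row ⇒ E
  [7] b5 r11: had r11 ⇒ H
  [8] b2 r10: had r10 ⇒ H
  [9] b3 r9: had r9 ⇒ H
  [10] b5 r11: had r11 ⇒ H
  [11] b1 r12: had r13 ⇒ C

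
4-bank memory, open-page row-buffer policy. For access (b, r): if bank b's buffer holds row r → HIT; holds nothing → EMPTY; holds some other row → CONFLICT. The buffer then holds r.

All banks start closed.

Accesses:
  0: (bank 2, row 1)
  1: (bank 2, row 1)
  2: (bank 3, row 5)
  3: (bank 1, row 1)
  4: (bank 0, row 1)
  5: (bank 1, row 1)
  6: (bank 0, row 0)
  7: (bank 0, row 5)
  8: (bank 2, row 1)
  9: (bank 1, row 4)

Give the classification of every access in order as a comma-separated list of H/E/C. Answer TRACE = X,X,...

TRACE = E,H,E,E,E,H,C,C,H,C

  [0] b2 r1: no row ⇒ E
  [1] b2 r1: had r1 ⇒ H
  [2] b3 r5: no row ⇒ E
  [3] b1 r1: no row ⇒ E
  [4] b0 r1: no row ⇒ E
  [5] b1 r1: had r1 ⇒ H
  [6] b0 r0: had r1 ⇒ C
  [7] b0 r5: had r0 ⇒ C
  [8] b2 r1: had r1 ⇒ H
  [9] b1 r4: had r1 ⇒ C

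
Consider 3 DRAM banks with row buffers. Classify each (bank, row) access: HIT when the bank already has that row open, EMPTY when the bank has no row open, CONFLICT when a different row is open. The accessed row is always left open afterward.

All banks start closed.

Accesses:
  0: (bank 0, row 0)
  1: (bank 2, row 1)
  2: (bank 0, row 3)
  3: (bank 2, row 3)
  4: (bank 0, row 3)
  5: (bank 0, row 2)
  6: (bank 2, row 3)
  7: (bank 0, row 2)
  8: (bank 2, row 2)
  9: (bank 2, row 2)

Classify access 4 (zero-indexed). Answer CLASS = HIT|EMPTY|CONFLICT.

step 0: bank0 None->0 [EMPTY]
step 1: bank2 None->1 [EMPTY]
step 2: bank0 0->3 [CONFLICT]
step 3: bank2 1->3 [CONFLICT]
step 4: bank0 3->3 [HIT]
step 5: bank0 3->2 [CONFLICT]
step 6: bank2 3->3 [HIT]
step 7: bank0 2->2 [HIT]
step 8: bank2 3->2 [CONFLICT]
step 9: bank2 2->2 [HIT]

CLASS = HIT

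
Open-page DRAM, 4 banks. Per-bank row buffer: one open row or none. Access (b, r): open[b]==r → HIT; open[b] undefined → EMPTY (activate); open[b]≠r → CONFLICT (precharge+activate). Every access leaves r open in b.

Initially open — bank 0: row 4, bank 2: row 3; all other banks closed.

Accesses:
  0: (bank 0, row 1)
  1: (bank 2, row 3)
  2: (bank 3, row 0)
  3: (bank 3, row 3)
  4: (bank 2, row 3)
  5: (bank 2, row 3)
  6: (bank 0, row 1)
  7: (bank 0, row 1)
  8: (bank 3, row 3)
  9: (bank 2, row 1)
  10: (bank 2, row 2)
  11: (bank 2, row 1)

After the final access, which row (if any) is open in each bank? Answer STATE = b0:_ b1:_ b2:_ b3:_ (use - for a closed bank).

STATE = b0:1 b1:- b2:1 b3:3

0: bank 0 row 1 — prev 4 → CONFLICT
1: bank 2 row 3 — prev 3 → HIT
2: bank 3 row 0 — prev None → EMPTY
3: bank 3 row 3 — prev 0 → CONFLICT
4: bank 2 row 3 — prev 3 → HIT
5: bank 2 row 3 — prev 3 → HIT
6: bank 0 row 1 — prev 1 → HIT
7: bank 0 row 1 — prev 1 → HIT
8: bank 3 row 3 — prev 3 → HIT
9: bank 2 row 1 — prev 3 → CONFLICT
10: bank 2 row 2 — prev 1 → CONFLICT
11: bank 2 row 1 — prev 2 → CONFLICT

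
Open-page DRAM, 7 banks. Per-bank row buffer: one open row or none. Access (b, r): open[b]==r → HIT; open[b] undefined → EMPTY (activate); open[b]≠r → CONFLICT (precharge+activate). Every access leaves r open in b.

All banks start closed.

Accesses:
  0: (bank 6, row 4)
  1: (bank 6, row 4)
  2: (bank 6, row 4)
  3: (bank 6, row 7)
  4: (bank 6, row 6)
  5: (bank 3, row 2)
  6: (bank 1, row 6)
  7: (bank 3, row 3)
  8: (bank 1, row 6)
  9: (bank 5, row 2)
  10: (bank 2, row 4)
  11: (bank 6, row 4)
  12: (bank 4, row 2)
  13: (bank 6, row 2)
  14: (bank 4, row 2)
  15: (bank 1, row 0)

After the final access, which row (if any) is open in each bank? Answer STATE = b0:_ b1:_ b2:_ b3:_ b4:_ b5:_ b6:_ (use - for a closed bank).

STATE = b0:- b1:0 b2:4 b3:3 b4:2 b5:2 b6:2

#0 (6,4) E
#1 (6,4) H  (was 4)
#2 (6,4) H  (was 4)
#3 (6,7) C  (was 4)
#4 (6,6) C  (was 7)
#5 (3,2) E
#6 (1,6) E
#7 (3,3) C  (was 2)
#8 (1,6) H  (was 6)
#9 (5,2) E
#10 (2,4) E
#11 (6,4) C  (was 6)
#12 (4,2) E
#13 (6,2) C  (was 4)
#14 (4,2) H  (was 2)
#15 (1,0) C  (was 6)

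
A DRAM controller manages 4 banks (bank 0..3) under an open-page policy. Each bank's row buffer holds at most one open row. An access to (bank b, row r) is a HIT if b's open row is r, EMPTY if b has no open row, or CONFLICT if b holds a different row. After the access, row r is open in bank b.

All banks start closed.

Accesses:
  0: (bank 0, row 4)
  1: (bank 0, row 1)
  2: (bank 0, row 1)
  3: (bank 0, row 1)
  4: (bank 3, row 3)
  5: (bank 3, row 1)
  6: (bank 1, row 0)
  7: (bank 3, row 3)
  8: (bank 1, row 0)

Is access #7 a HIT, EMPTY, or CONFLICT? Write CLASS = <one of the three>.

0: bank 0 row 4 — prev None → EMPTY
1: bank 0 row 1 — prev 4 → CONFLICT
2: bank 0 row 1 — prev 1 → HIT
3: bank 0 row 1 — prev 1 → HIT
4: bank 3 row 3 — prev None → EMPTY
5: bank 3 row 1 — prev 3 → CONFLICT
6: bank 1 row 0 — prev None → EMPTY
7: bank 3 row 3 — prev 1 → CONFLICT
8: bank 1 row 0 — prev 0 → HIT

CLASS = CONFLICT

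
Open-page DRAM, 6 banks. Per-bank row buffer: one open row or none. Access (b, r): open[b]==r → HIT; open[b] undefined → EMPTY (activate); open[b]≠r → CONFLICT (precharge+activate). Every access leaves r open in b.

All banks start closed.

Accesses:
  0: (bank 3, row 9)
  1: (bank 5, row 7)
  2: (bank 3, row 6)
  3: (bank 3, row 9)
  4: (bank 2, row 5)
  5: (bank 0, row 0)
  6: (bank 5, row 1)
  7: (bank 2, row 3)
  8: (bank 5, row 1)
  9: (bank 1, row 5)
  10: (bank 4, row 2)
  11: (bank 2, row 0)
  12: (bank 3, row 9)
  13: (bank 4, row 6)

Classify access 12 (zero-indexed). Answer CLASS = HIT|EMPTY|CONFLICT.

CLASS = HIT

  [0] b3 r9: no row ⇒ E
  [1] b5 r7: no row ⇒ E
  [2] b3 r6: had r9 ⇒ C
  [3] b3 r9: had r6 ⇒ C
  [4] b2 r5: no row ⇒ E
  [5] b0 r0: no row ⇒ E
  [6] b5 r1: had r7 ⇒ C
  [7] b2 r3: had r5 ⇒ C
  [8] b5 r1: had r1 ⇒ H
  [9] b1 r5: no row ⇒ E
  [10] b4 r2: no row ⇒ E
  [11] b2 r0: had r3 ⇒ C
  [12] b3 r9: had r9 ⇒ H
  [13] b4 r6: had r2 ⇒ C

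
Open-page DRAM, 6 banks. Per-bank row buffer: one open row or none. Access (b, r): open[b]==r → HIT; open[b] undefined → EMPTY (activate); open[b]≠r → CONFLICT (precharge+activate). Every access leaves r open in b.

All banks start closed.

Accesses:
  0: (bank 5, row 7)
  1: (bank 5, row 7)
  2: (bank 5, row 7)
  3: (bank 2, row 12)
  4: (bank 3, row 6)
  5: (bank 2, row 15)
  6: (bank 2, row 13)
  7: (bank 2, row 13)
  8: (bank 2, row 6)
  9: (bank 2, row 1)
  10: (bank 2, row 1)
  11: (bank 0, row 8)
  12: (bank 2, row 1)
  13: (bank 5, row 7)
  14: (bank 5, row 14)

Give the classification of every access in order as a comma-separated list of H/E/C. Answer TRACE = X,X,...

TRACE = E,H,H,E,E,C,C,H,C,C,H,E,H,H,C

step 0: bank5 None->7 [EMPTY]
step 1: bank5 7->7 [HIT]
step 2: bank5 7->7 [HIT]
step 3: bank2 None->12 [EMPTY]
step 4: bank3 None->6 [EMPTY]
step 5: bank2 12->15 [CONFLICT]
step 6: bank2 15->13 [CONFLICT]
step 7: bank2 13->13 [HIT]
step 8: bank2 13->6 [CONFLICT]
step 9: bank2 6->1 [CONFLICT]
step 10: bank2 1->1 [HIT]
step 11: bank0 None->8 [EMPTY]
step 12: bank2 1->1 [HIT]
step 13: bank5 7->7 [HIT]
step 14: bank5 7->14 [CONFLICT]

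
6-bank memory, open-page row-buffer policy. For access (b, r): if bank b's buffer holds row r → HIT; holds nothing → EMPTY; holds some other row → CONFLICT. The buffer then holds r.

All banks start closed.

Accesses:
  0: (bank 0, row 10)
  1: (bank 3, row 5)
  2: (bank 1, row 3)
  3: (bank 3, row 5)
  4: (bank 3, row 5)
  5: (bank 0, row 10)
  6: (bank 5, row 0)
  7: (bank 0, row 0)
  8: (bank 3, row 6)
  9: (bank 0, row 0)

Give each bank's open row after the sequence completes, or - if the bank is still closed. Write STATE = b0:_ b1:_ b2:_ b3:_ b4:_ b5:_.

step 0: bank0 None->10 [EMPTY]
step 1: bank3 None->5 [EMPTY]
step 2: bank1 None->3 [EMPTY]
step 3: bank3 5->5 [HIT]
step 4: bank3 5->5 [HIT]
step 5: bank0 10->10 [HIT]
step 6: bank5 None->0 [EMPTY]
step 7: bank0 10->0 [CONFLICT]
step 8: bank3 5->6 [CONFLICT]
step 9: bank0 0->0 [HIT]

STATE = b0:0 b1:3 b2:- b3:6 b4:- b5:0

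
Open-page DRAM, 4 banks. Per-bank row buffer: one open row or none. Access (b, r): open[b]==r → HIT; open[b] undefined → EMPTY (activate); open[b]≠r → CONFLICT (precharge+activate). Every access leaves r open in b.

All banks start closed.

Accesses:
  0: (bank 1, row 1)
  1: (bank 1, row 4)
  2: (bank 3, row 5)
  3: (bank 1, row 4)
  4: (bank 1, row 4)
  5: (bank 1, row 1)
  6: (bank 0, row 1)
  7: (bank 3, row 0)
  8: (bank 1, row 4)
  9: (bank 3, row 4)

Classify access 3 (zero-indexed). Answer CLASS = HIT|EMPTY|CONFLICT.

CLASS = HIT

0: bank 1 row 1 — prev None → EMPTY
1: bank 1 row 4 — prev 1 → CONFLICT
2: bank 3 row 5 — prev None → EMPTY
3: bank 1 row 4 — prev 4 → HIT
4: bank 1 row 4 — prev 4 → HIT
5: bank 1 row 1 — prev 4 → CONFLICT
6: bank 0 row 1 — prev None → EMPTY
7: bank 3 row 0 — prev 5 → CONFLICT
8: bank 1 row 4 — prev 1 → CONFLICT
9: bank 3 row 4 — prev 0 → CONFLICT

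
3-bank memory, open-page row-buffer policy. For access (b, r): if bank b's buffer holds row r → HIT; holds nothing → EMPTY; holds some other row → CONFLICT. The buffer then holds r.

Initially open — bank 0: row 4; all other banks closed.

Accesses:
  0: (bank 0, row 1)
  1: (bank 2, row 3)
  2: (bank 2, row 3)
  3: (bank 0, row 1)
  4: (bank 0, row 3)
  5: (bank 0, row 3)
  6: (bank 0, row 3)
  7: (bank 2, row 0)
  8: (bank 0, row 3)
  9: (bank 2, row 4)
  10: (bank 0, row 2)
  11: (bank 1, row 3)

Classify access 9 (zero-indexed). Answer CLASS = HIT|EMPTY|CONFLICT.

CLASS = CONFLICT

  [0] b0 r1: had r4 ⇒ C
  [1] b2 r3: no row ⇒ E
  [2] b2 r3: had r3 ⇒ H
  [3] b0 r1: had r1 ⇒ H
  [4] b0 r3: had r1 ⇒ C
  [5] b0 r3: had r3 ⇒ H
  [6] b0 r3: had r3 ⇒ H
  [7] b2 r0: had r3 ⇒ C
  [8] b0 r3: had r3 ⇒ H
  [9] b2 r4: had r0 ⇒ C
  [10] b0 r2: had r3 ⇒ C
  [11] b1 r3: no row ⇒ E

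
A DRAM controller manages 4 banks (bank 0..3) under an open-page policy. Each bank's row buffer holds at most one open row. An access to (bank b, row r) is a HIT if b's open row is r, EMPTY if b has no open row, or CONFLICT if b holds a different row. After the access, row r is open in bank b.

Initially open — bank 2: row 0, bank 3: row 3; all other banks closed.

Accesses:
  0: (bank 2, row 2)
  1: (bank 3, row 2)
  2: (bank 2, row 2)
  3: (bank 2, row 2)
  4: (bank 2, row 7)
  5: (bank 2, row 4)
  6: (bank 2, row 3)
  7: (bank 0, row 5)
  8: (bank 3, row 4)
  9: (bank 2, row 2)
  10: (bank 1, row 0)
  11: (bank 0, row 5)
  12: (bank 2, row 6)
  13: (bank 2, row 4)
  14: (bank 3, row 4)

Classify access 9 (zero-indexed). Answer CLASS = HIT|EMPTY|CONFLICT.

#0 (2,2) C  (was 0)
#1 (3,2) C  (was 3)
#2 (2,2) H  (was 2)
#3 (2,2) H  (was 2)
#4 (2,7) C  (was 2)
#5 (2,4) C  (was 7)
#6 (2,3) C  (was 4)
#7 (0,5) E
#8 (3,4) C  (was 2)
#9 (2,2) C  (was 3)
#10 (1,0) E
#11 (0,5) H  (was 5)
#12 (2,6) C  (was 2)
#13 (2,4) C  (was 6)
#14 (3,4) H  (was 4)

CLASS = CONFLICT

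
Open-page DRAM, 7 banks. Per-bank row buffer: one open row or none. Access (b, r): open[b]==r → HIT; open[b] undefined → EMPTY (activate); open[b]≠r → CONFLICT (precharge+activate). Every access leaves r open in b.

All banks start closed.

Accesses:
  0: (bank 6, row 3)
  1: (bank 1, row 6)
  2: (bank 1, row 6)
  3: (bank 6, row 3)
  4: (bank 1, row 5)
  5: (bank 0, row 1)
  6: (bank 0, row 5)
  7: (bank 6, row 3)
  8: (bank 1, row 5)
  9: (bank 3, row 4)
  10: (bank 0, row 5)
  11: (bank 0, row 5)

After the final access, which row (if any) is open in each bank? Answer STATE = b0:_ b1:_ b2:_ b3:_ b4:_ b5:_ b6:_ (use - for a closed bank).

  [0] b6 r3: no row ⇒ E
  [1] b1 r6: no row ⇒ E
  [2] b1 r6: had r6 ⇒ H
  [3] b6 r3: had r3 ⇒ H
  [4] b1 r5: had r6 ⇒ C
  [5] b0 r1: no row ⇒ E
  [6] b0 r5: had r1 ⇒ C
  [7] b6 r3: had r3 ⇒ H
  [8] b1 r5: had r5 ⇒ H
  [9] b3 r4: no row ⇒ E
  [10] b0 r5: had r5 ⇒ H
  [11] b0 r5: had r5 ⇒ H

STATE = b0:5 b1:5 b2:- b3:4 b4:- b5:- b6:3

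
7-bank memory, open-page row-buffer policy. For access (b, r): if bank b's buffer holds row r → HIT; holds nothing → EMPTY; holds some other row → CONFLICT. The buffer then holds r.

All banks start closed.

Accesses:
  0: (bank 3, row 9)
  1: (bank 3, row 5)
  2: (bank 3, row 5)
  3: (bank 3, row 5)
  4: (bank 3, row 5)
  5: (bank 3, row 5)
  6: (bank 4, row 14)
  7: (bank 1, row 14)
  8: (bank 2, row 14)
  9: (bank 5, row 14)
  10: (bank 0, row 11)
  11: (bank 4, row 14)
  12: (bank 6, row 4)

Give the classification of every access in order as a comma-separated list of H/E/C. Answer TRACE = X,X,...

TRACE = E,C,H,H,H,H,E,E,E,E,E,H,E

#0 (3,9) E
#1 (3,5) C  (was 9)
#2 (3,5) H  (was 5)
#3 (3,5) H  (was 5)
#4 (3,5) H  (was 5)
#5 (3,5) H  (was 5)
#6 (4,14) E
#7 (1,14) E
#8 (2,14) E
#9 (5,14) E
#10 (0,11) E
#11 (4,14) H  (was 14)
#12 (6,4) E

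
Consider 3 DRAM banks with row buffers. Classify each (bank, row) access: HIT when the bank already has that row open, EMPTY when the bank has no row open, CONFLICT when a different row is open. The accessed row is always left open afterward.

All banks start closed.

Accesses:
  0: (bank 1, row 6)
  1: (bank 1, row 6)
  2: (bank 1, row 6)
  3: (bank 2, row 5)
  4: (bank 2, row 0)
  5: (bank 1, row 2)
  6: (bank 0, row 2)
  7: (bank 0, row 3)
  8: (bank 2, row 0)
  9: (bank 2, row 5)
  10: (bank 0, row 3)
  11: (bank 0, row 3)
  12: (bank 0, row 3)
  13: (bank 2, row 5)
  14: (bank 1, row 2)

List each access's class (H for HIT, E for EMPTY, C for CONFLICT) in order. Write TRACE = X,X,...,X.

0: bank 1 row 6 — prev None → EMPTY
1: bank 1 row 6 — prev 6 → HIT
2: bank 1 row 6 — prev 6 → HIT
3: bank 2 row 5 — prev None → EMPTY
4: bank 2 row 0 — prev 5 → CONFLICT
5: bank 1 row 2 — prev 6 → CONFLICT
6: bank 0 row 2 — prev None → EMPTY
7: bank 0 row 3 — prev 2 → CONFLICT
8: bank 2 row 0 — prev 0 → HIT
9: bank 2 row 5 — prev 0 → CONFLICT
10: bank 0 row 3 — prev 3 → HIT
11: bank 0 row 3 — prev 3 → HIT
12: bank 0 row 3 — prev 3 → HIT
13: bank 2 row 5 — prev 5 → HIT
14: bank 1 row 2 — prev 2 → HIT

TRACE = E,H,H,E,C,C,E,C,H,C,H,H,H,H,H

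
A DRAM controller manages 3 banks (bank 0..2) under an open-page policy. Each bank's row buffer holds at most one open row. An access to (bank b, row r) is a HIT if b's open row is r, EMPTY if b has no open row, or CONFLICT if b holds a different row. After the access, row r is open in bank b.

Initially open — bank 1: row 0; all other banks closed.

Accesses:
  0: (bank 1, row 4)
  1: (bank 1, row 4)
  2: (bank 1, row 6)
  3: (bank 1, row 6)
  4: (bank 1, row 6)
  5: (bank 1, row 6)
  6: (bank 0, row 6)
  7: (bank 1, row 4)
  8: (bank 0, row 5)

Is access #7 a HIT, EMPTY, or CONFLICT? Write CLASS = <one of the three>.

CLASS = CONFLICT

step 0: bank1 0->4 [CONFLICT]
step 1: bank1 4->4 [HIT]
step 2: bank1 4->6 [CONFLICT]
step 3: bank1 6->6 [HIT]
step 4: bank1 6->6 [HIT]
step 5: bank1 6->6 [HIT]
step 6: bank0 None->6 [EMPTY]
step 7: bank1 6->4 [CONFLICT]
step 8: bank0 6->5 [CONFLICT]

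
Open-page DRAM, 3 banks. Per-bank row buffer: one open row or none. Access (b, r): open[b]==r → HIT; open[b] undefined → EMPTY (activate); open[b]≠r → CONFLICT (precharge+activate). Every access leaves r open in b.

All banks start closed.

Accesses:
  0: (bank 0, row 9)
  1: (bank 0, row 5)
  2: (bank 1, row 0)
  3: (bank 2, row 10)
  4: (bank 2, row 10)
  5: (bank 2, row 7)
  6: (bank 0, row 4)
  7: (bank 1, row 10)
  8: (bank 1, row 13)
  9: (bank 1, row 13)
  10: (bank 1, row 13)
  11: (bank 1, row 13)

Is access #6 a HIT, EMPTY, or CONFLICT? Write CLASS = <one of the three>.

  [0] b0 r9: no row ⇒ E
  [1] b0 r5: had r9 ⇒ C
  [2] b1 r0: no row ⇒ E
  [3] b2 r10: no row ⇒ E
  [4] b2 r10: had r10 ⇒ H
  [5] b2 r7: had r10 ⇒ C
  [6] b0 r4: had r5 ⇒ C
  [7] b1 r10: had r0 ⇒ C
  [8] b1 r13: had r10 ⇒ C
  [9] b1 r13: had r13 ⇒ H
  [10] b1 r13: had r13 ⇒ H
  [11] b1 r13: had r13 ⇒ H

CLASS = CONFLICT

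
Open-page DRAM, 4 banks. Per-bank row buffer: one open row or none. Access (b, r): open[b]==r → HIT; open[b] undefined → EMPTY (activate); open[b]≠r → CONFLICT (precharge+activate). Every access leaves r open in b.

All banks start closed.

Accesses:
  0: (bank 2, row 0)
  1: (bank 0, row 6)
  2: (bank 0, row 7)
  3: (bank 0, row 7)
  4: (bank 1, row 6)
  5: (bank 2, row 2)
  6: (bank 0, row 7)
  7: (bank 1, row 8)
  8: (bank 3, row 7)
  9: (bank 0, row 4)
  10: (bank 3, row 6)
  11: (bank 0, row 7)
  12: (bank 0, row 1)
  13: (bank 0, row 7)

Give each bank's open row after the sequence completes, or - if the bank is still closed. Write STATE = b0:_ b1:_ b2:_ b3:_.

STATE = b0:7 b1:8 b2:2 b3:6

0: bank 2 row 0 — prev None → EMPTY
1: bank 0 row 6 — prev None → EMPTY
2: bank 0 row 7 — prev 6 → CONFLICT
3: bank 0 row 7 — prev 7 → HIT
4: bank 1 row 6 — prev None → EMPTY
5: bank 2 row 2 — prev 0 → CONFLICT
6: bank 0 row 7 — prev 7 → HIT
7: bank 1 row 8 — prev 6 → CONFLICT
8: bank 3 row 7 — prev None → EMPTY
9: bank 0 row 4 — prev 7 → CONFLICT
10: bank 3 row 6 — prev 7 → CONFLICT
11: bank 0 row 7 — prev 4 → CONFLICT
12: bank 0 row 1 — prev 7 → CONFLICT
13: bank 0 row 7 — prev 1 → CONFLICT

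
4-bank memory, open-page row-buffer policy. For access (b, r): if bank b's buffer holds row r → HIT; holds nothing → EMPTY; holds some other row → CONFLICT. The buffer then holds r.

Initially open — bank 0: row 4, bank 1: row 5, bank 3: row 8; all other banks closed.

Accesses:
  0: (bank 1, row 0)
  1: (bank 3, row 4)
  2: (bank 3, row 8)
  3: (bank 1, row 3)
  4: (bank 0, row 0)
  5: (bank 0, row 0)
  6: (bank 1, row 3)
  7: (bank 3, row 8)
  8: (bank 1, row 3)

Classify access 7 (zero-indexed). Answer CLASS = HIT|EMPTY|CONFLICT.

  [0] b1 r0: had r5 ⇒ C
  [1] b3 r4: had r8 ⇒ C
  [2] b3 r8: had r4 ⇒ C
  [3] b1 r3: had r0 ⇒ C
  [4] b0 r0: had r4 ⇒ C
  [5] b0 r0: had r0 ⇒ H
  [6] b1 r3: had r3 ⇒ H
  [7] b3 r8: had r8 ⇒ H
  [8] b1 r3: had r3 ⇒ H

CLASS = HIT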